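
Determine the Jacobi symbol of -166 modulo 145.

Pull out -1: (-166/145) = (-1/145)·(166/145). Since 145 ≡ 1 (mod 4), (-1/145) = +1. Now have (166/145).
Reduce the numerator: 166 ≡ 21 (mod 145), so (166/145) = (21/145).
21 ≡ 1 (mod 4), so quadratic reciprocity gives (21/145) = (145/21). Reduce: 145 ≡ 19 (mod 21). Now have (19/21).
21 ≡ 1 (mod 4), so quadratic reciprocity gives (19/21) = (21/19). Reduce: 21 ≡ 2 (mod 19). Now have (2/19).
Factor out 2: 2 = 2. Since 19 ≡ 3 (mod 8), (2/19) = -1. Now have -(1/19).
(1/19) = 1. Collecting the sign factors: -1.

-1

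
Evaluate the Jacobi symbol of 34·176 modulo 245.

By multiplicativity, (34·176 / 245) = (34 / 245)·(176 / 245).
First factor (34 / 245):
Factor out 2: 34 = 2·17. Since 245 ≡ 5 (mod 8), (2 / 245) = -1. Now have -(17 / 245).
17 ≡ 1 (mod 4), so quadratic reciprocity gives (17 / 245) = (245 / 17). Reduce: 245 ≡ 7 (mod 17). Now have -(7 / 17).
17 ≡ 1 (mod 4), so quadratic reciprocity gives (7 / 17) = (17 / 7). Reduce: 17 ≡ 3 (mod 7). Now have -(3 / 7).
Both 3 ≡ 3 and 7 ≡ 3 (mod 4), so reciprocity gives (3 / 7) = -(7 / 3). Reduce: 7 ≡ 1 (mod 3). Now have (1 / 3).
(1 / 3) = 1. Collecting the sign factors: 1.
Second factor (176 / 245):
Factor out 2: 176 = 2^4·11. Since 245 ≡ 5 (mod 8), (2 / 245) = -1, and (2 / 245)^4 = +1. Now have (11 / 245).
245 ≡ 1 (mod 4), so quadratic reciprocity gives (11 / 245) = (245 / 11). Reduce: 245 ≡ 3 (mod 11). Now have (3 / 11).
Both 3 ≡ 3 and 11 ≡ 3 (mod 4), so reciprocity gives (3 / 11) = -(11 / 3). Reduce: 11 ≡ 2 (mod 3). Now have -(2 / 3).
Factor out 2: 2 = 2. Since 3 ≡ 3 (mod 8), (2 / 3) = -1. Now have (1 / 3).
(1 / 3) = 1. Collecting the sign factors: 1.
Product: (1)·(1) = 1.

1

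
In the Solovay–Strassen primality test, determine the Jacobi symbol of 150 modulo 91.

Reduce the numerator: 150 ≡ 59 (mod 91), so (150/91) = (59/91).
Both 59 ≡ 3 and 91 ≡ 3 (mod 4), so reciprocity gives (59/91) = -(91/59). Reduce: 91 ≡ 32 (mod 59). Now have -(32/59).
Factor out 2: 32 = 2^5. Since 59 ≡ 3 (mod 8), (2/59) = -1, and (2/59)^5 = -1. Now have (1/59).
(1/59) = 1. Collecting the sign factors: 1.

1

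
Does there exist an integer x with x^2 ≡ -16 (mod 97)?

(-16|97)
  = (81|97)    [-16 ≡ 81 mod 97]
  = (97|81)    [QR: 81 ≡ 1 mod 4, sign kept]
  = (16|81)    [97 ≡ 16 mod 81]
  = (1|81)    [81 ≡ 1 mod 8 ⇒ (2|81)^4 = +1]
  = 1    [(1|81) = 1]
The Legendre symbol is 1, so x^2 ≡ -16 (mod 97) has solution.

yes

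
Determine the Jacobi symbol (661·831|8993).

1

By multiplicativity, (661·831|8993) = (661|8993)·(831|8993).
First factor (661|8993):
661 ≡ 1 (mod 4), so quadratic reciprocity gives (661|8993) = (8993|661). Reduce: 8993 ≡ 400 (mod 661). Now have (400|661).
Factor out 2: 400 = 2^4·25. Since 661 ≡ 5 (mod 8), (2|661) = -1, and (2|661)^4 = +1. Now have (25|661).
25 ≡ 1 (mod 4), so quadratic reciprocity gives (25|661) = (661|25). Reduce: 661 ≡ 11 (mod 25). Now have (11|25).
25 ≡ 1 (mod 4), so quadratic reciprocity gives (11|25) = (25|11). Reduce: 25 ≡ 3 (mod 11). Now have (3|11).
Both 3 ≡ 3 and 11 ≡ 3 (mod 4), so reciprocity gives (3|11) = -(11|3). Reduce: 11 ≡ 2 (mod 3). Now have -(2|3).
Factor out 2: 2 = 2. Since 3 ≡ 3 (mod 8), (2|3) = -1. Now have (1|3).
(1|3) = 1. Collecting the sign factors: 1.
Second factor (831|8993):
8993 ≡ 1 (mod 4), so quadratic reciprocity gives (831|8993) = (8993|831). Reduce: 8993 ≡ 683 (mod 831). Now have (683|831).
Both 683 ≡ 3 and 831 ≡ 3 (mod 4), so reciprocity gives (683|831) = -(831|683). Reduce: 831 ≡ 148 (mod 683). Now have -(148|683).
Factor out 2: 148 = 2^2·37. Since 683 ≡ 3 (mod 8), (2|683) = -1, and (2|683)^2 = +1. Now have -(37|683).
37 ≡ 1 (mod 4), so quadratic reciprocity gives (37|683) = (683|37). Reduce: 683 ≡ 17 (mod 37). Now have -(17|37).
17 ≡ 1 (mod 4), so quadratic reciprocity gives (17|37) = (37|17). Reduce: 37 ≡ 3 (mod 17). Now have -(3|17).
17 ≡ 1 (mod 4), so quadratic reciprocity gives (3|17) = (17|3). Reduce: 17 ≡ 2 (mod 3). Now have -(2|3).
Factor out 2: 2 = 2. Since 3 ≡ 3 (mod 8), (2|3) = -1. Now have (1|3).
(1|3) = 1. Collecting the sign factors: 1.
Product: (1)·(1) = 1.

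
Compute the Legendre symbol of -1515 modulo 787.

(-1515|787)
  = (59|787)    [-1515 ≡ 59 mod 787]
  = -(787|59)    [QR: both ≡ 3 mod 4, sign flips]
  = -(20|59)    [787 ≡ 20 mod 59]
  = -(5|59)    [59 ≡ 3 mod 8 ⇒ (2|59)^2 = +1]
  = -(59|5)    [QR: 5 ≡ 1 mod 4, sign kept]
  = -(4|5)    [59 ≡ 4 mod 5]
  = -(1|5)    [5 ≡ 5 mod 8 ⇒ (2|5)^2 = +1]
  = -1    [(1|5) = 1]

-1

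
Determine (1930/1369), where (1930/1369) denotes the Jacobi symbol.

(1930/1369)
  = (561/1369)    [1930 ≡ 561 mod 1369]
  = (1369/561)    [QR: 561 ≡ 1 mod 4, sign kept]
  = (247/561)    [1369 ≡ 247 mod 561]
  = (561/247)    [QR: 561 ≡ 1 mod 4, sign kept]
  = (67/247)    [561 ≡ 67 mod 247]
  = -(247/67)    [QR: both ≡ 3 mod 4, sign flips]
  = -(46/67)    [247 ≡ 46 mod 67]
  = (23/67)    [67 ≡ 3 mod 8 ⇒ (2/67) = -1]
  = -(67/23)    [QR: both ≡ 3 mod 4, sign flips]
  = -(21/23)    [67 ≡ 21 mod 23]
  = -(23/21)    [QR: 21 ≡ 1 mod 4, sign kept]
  = -(2/21)    [23 ≡ 2 mod 21]
  = (1/21)    [21 ≡ 5 mod 8 ⇒ (2/21) = -1]
  = 1    [(1/21) = 1]

1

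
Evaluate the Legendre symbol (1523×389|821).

By multiplicativity, (1523·389|821) = (1523|821)·(389|821).
First factor (1523|821):
Reduce the numerator: 1523 ≡ 702 (mod 821), so (1523|821) = (702|821).
Factor out 2: 702 = 2·351. Since 821 ≡ 5 (mod 8), (2|821) = -1. Now have -(351|821).
821 ≡ 1 (mod 4), so quadratic reciprocity gives (351|821) = (821|351). Reduce: 821 ≡ 119 (mod 351). Now have -(119|351).
Both 119 ≡ 3 and 351 ≡ 3 (mod 4), so reciprocity gives (119|351) = -(351|119). Reduce: 351 ≡ 113 (mod 119). Now have (113|119).
113 ≡ 1 (mod 4), so quadratic reciprocity gives (113|119) = (119|113). Reduce: 119 ≡ 6 (mod 113). Now have (6|113).
Factor out 2: 6 = 2·3. Since 113 ≡ 1 (mod 8), (2|113) = +1. Now have (3|113).
113 ≡ 1 (mod 4), so quadratic reciprocity gives (3|113) = (113|3). Reduce: 113 ≡ 2 (mod 3). Now have (2|3).
Factor out 2: 2 = 2. Since 3 ≡ 3 (mod 8), (2|3) = -1. Now have -(1|3).
(1|3) = 1. Collecting the sign factors: -1.
Second factor (389|821):
389 ≡ 1 (mod 4), so quadratic reciprocity gives (389|821) = (821|389). Reduce: 821 ≡ 43 (mod 389). Now have (43|389).
389 ≡ 1 (mod 4), so quadratic reciprocity gives (43|389) = (389|43). Reduce: 389 ≡ 2 (mod 43). Now have (2|43).
Factor out 2: 2 = 2. Since 43 ≡ 3 (mod 8), (2|43) = -1. Now have -(1|43).
(1|43) = 1. Collecting the sign factors: -1.
Product: (-1)·(-1) = 1.

1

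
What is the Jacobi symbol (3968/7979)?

(3968/7979)
  = -(31/7979)    [7979 ≡ 3 mod 8 ⇒ (2/7979)^7 = -1]
  = (7979/31)    [QR: both ≡ 3 mod 4, sign flips]
  = (12/31)    [7979 ≡ 12 mod 31]
  = (3/31)    [31 ≡ 7 mod 8 ⇒ (2/31)^2 = +1]
  = -(31/3)    [QR: both ≡ 3 mod 4, sign flips]
  = -(1/3)    [31 ≡ 1 mod 3]
  = -1    [(1/3) = 1]

-1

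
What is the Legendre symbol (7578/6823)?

(7578/6823)
  = (755/6823)    [7578 ≡ 755 mod 6823]
  = -(6823/755)    [QR: both ≡ 3 mod 4, sign flips]
  = -(28/755)    [6823 ≡ 28 mod 755]
  = -(7/755)    [755 ≡ 3 mod 8 ⇒ (2/755)^2 = +1]
  = (755/7)    [QR: both ≡ 3 mod 4, sign flips]
  = (6/7)    [755 ≡ 6 mod 7]
  = (3/7)    [7 ≡ 7 mod 8 ⇒ (2/7) = +1]
  = -(7/3)    [QR: both ≡ 3 mod 4, sign flips]
  = -(1/3)    [7 ≡ 1 mod 3]
  = -1    [(1/3) = 1]

-1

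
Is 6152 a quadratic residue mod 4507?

yes

(6152/4507)
  = (1645/4507)    [6152 ≡ 1645 mod 4507]
  = (4507/1645)    [QR: 1645 ≡ 1 mod 4, sign kept]
  = (1217/1645)    [4507 ≡ 1217 mod 1645]
  = (1645/1217)    [QR: 1217 ≡ 1 mod 4, sign kept]
  = (428/1217)    [1645 ≡ 428 mod 1217]
  = (107/1217)    [1217 ≡ 1 mod 8 ⇒ (2/1217)^2 = +1]
  = (1217/107)    [QR: 1217 ≡ 1 mod 4, sign kept]
  = (40/107)    [1217 ≡ 40 mod 107]
  = -(5/107)    [107 ≡ 3 mod 8 ⇒ (2/107)^3 = -1]
  = -(107/5)    [QR: 5 ≡ 1 mod 4, sign kept]
  = -(2/5)    [107 ≡ 2 mod 5]
  = (1/5)    [5 ≡ 5 mod 8 ⇒ (2/5) = -1]
  = 1    [(1/5) = 1]
(6152/4507) = 1, and 4507 is prime, so 6152 is a quadratic residue mod 4507.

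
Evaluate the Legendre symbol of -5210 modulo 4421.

Reduce the numerator: -5210 ≡ 3632 (mod 4421), so (-5210/4421) = (3632/4421).
Factor out 2: 3632 = 2^4·227. Since 4421 ≡ 5 (mod 8), (2/4421) = -1, and (2/4421)^4 = +1. Now have (227/4421).
4421 ≡ 1 (mod 4), so quadratic reciprocity gives (227/4421) = (4421/227). Reduce: 4421 ≡ 108 (mod 227). Now have (108/227).
Factor out 2: 108 = 2^2·27. Since 227 ≡ 3 (mod 8), (2/227) = -1, and (2/227)^2 = +1. Now have (27/227).
Both 27 ≡ 3 and 227 ≡ 3 (mod 4), so reciprocity gives (27/227) = -(227/27). Reduce: 227 ≡ 11 (mod 27). Now have -(11/27).
Both 11 ≡ 3 and 27 ≡ 3 (mod 4), so reciprocity gives (11/27) = -(27/11). Reduce: 27 ≡ 5 (mod 11). Now have (5/11).
5 ≡ 1 (mod 4), so quadratic reciprocity gives (5/11) = (11/5). Reduce: 11 ≡ 1 (mod 5). Now have (1/5).
(1/5) = 1. Collecting the sign factors: 1.

1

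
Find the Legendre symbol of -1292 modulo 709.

(-1292 / 709)
  = (1292 / 709)    [709 ≡ 1 mod 4 ⇒ (-1 / 709) = +1]
  = (583 / 709)    [1292 ≡ 583 mod 709]
  = (709 / 583)    [QR: 709 ≡ 1 mod 4, sign kept]
  = (126 / 583)    [709 ≡ 126 mod 583]
  = (63 / 583)    [583 ≡ 7 mod 8 ⇒ (2 / 583) = +1]
  = -(583 / 63)    [QR: both ≡ 3 mod 4, sign flips]
  = -(16 / 63)    [583 ≡ 16 mod 63]
  = -(1 / 63)    [63 ≡ 7 mod 8 ⇒ (2 / 63)^4 = +1]
  = -1    [(1 / 63) = 1]

-1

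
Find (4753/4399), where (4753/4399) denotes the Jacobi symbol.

-1

Reduce the numerator: 4753 ≡ 354 (mod 4399), so (4753/4399) = (354/4399).
Factor out 2: 354 = 2·177. Since 4399 ≡ 7 (mod 8), (2/4399) = +1. Now have (177/4399).
177 ≡ 1 (mod 4), so quadratic reciprocity gives (177/4399) = (4399/177). Reduce: 4399 ≡ 151 (mod 177). Now have (151/177).
177 ≡ 1 (mod 4), so quadratic reciprocity gives (151/177) = (177/151). Reduce: 177 ≡ 26 (mod 151). Now have (26/151).
Factor out 2: 26 = 2·13. Since 151 ≡ 7 (mod 8), (2/151) = +1. Now have (13/151).
13 ≡ 1 (mod 4), so quadratic reciprocity gives (13/151) = (151/13). Reduce: 151 ≡ 8 (mod 13). Now have (8/13).
Factor out 2: 8 = 2^3. Since 13 ≡ 5 (mod 8), (2/13) = -1, and (2/13)^3 = -1. Now have -(1/13).
(1/13) = 1. Collecting the sign factors: -1.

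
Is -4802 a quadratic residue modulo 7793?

yes

Pull out -1: (-4802/7793) = (-1/7793)·(4802/7793). Since 7793 ≡ 1 (mod 4), (-1/7793) = +1. Now have (4802/7793).
Factor out 2: 4802 = 2·2401. Since 7793 ≡ 1 (mod 8), (2/7793) = +1. Now have (2401/7793).
2401 ≡ 1 (mod 4), so quadratic reciprocity gives (2401/7793) = (7793/2401). Reduce: 7793 ≡ 590 (mod 2401). Now have (590/2401).
Factor out 2: 590 = 2·295. Since 2401 ≡ 1 (mod 8), (2/2401) = +1. Now have (295/2401).
2401 ≡ 1 (mod 4), so quadratic reciprocity gives (295/2401) = (2401/295). Reduce: 2401 ≡ 41 (mod 295). Now have (41/295).
41 ≡ 1 (mod 4), so quadratic reciprocity gives (41/295) = (295/41). Reduce: 295 ≡ 8 (mod 41). Now have (8/41).
Factor out 2: 8 = 2^3. Since 41 ≡ 1 (mod 8), (2/41) = +1, and (2/41)^3 = +1. Now have (1/41).
(1/41) = 1. Collecting the sign factors: 1.
(-4802/7793) = 1, and 7793 is prime, so -4802 is a quadratic residue mod 7793.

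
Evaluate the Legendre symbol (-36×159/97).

1

By multiplicativity, (-36·159/97) = (-36/97)·(159/97).
First factor (-36/97):
(-36/97)
  = (36/97)    [97 ≡ 1 mod 4 ⇒ (-1/97) = +1]
  = (9/97)    [97 ≡ 1 mod 8 ⇒ (2/97)^2 = +1]
  = (97/9)    [QR: 9 ≡ 1 mod 4, sign kept]
  = (7/9)    [97 ≡ 7 mod 9]
  = (9/7)    [QR: 9 ≡ 1 mod 4, sign kept]
  = (2/7)    [9 ≡ 2 mod 7]
  = (1/7)    [7 ≡ 7 mod 8 ⇒ (2/7) = +1]
  = 1    [(1/7) = 1]
Second factor (159/97):
(159/97)
  = (62/97)    [159 ≡ 62 mod 97]
  = (31/97)    [97 ≡ 1 mod 8 ⇒ (2/97) = +1]
  = (97/31)    [QR: 97 ≡ 1 mod 4, sign kept]
  = (4/31)    [97 ≡ 4 mod 31]
  = (1/31)    [31 ≡ 7 mod 8 ⇒ (2/31)^2 = +1]
  = 1    [(1/31) = 1]
Product: (1)·(1) = 1.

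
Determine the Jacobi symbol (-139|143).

1

(-139|143)
  = (4|143)    [-139 ≡ 4 mod 143]
  = (1|143)    [143 ≡ 7 mod 8 ⇒ (2|143)^2 = +1]
  = 1    [(1|143) = 1]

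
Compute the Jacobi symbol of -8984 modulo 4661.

-1

Reduce the numerator: -8984 ≡ 338 (mod 4661), so (-8984|4661) = (338|4661).
Factor out 2: 338 = 2·169. Since 4661 ≡ 5 (mod 8), (2|4661) = -1. Now have -(169|4661).
169 ≡ 1 (mod 4), so quadratic reciprocity gives (169|4661) = (4661|169). Reduce: 4661 ≡ 98 (mod 169). Now have -(98|169).
Factor out 2: 98 = 2·49. Since 169 ≡ 1 (mod 8), (2|169) = +1. Now have -(49|169).
49 ≡ 1 (mod 4), so quadratic reciprocity gives (49|169) = (169|49). Reduce: 169 ≡ 22 (mod 49). Now have -(22|49).
Factor out 2: 22 = 2·11. Since 49 ≡ 1 (mod 8), (2|49) = +1. Now have -(11|49).
49 ≡ 1 (mod 4), so quadratic reciprocity gives (11|49) = (49|11). Reduce: 49 ≡ 5 (mod 11). Now have -(5|11).
5 ≡ 1 (mod 4), so quadratic reciprocity gives (5|11) = (11|5). Reduce: 11 ≡ 1 (mod 5). Now have -(1|5).
(1|5) = 1. Collecting the sign factors: -1.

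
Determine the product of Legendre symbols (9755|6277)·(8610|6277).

By multiplicativity, (9755·8610|6277) = (9755|6277)·(8610|6277).
First factor (9755|6277):
Reduce the numerator: 9755 ≡ 3478 (mod 6277), so (9755|6277) = (3478|6277).
Factor out 2: 3478 = 2·1739. Since 6277 ≡ 5 (mod 8), (2|6277) = -1. Now have -(1739|6277).
6277 ≡ 1 (mod 4), so quadratic reciprocity gives (1739|6277) = (6277|1739). Reduce: 6277 ≡ 1060 (mod 1739). Now have -(1060|1739).
Factor out 2: 1060 = 2^2·265. Since 1739 ≡ 3 (mod 8), (2|1739) = -1, and (2|1739)^2 = +1. Now have -(265|1739).
265 ≡ 1 (mod 4), so quadratic reciprocity gives (265|1739) = (1739|265). Reduce: 1739 ≡ 149 (mod 265). Now have -(149|265).
149 ≡ 1 (mod 4), so quadratic reciprocity gives (149|265) = (265|149). Reduce: 265 ≡ 116 (mod 149). Now have -(116|149).
Factor out 2: 116 = 2^2·29. Since 149 ≡ 5 (mod 8), (2|149) = -1, and (2|149)^2 = +1. Now have -(29|149).
29 ≡ 1 (mod 4), so quadratic reciprocity gives (29|149) = (149|29). Reduce: 149 ≡ 4 (mod 29). Now have -(4|29).
Factor out 2: 4 = 2^2. Since 29 ≡ 5 (mod 8), (2|29) = -1, and (2|29)^2 = +1. Now have -(1|29).
(1|29) = 1. Collecting the sign factors: -1.
Second factor (8610|6277):
Reduce the numerator: 8610 ≡ 2333 (mod 6277), so (8610|6277) = (2333|6277).
2333 ≡ 1 (mod 4), so quadratic reciprocity gives (2333|6277) = (6277|2333). Reduce: 6277 ≡ 1611 (mod 2333). Now have (1611|2333).
2333 ≡ 1 (mod 4), so quadratic reciprocity gives (1611|2333) = (2333|1611). Reduce: 2333 ≡ 722 (mod 1611). Now have (722|1611).
Factor out 2: 722 = 2·361. Since 1611 ≡ 3 (mod 8), (2|1611) = -1. Now have -(361|1611).
361 ≡ 1 (mod 4), so quadratic reciprocity gives (361|1611) = (1611|361). Reduce: 1611 ≡ 167 (mod 361). Now have -(167|361).
361 ≡ 1 (mod 4), so quadratic reciprocity gives (167|361) = (361|167). Reduce: 361 ≡ 27 (mod 167). Now have -(27|167).
Both 27 ≡ 3 and 167 ≡ 3 (mod 4), so reciprocity gives (27|167) = -(167|27). Reduce: 167 ≡ 5 (mod 27). Now have (5|27).
5 ≡ 1 (mod 4), so quadratic reciprocity gives (5|27) = (27|5). Reduce: 27 ≡ 2 (mod 5). Now have (2|5).
Factor out 2: 2 = 2. Since 5 ≡ 5 (mod 8), (2|5) = -1. Now have -(1|5).
(1|5) = 1. Collecting the sign factors: -1.
Product: (-1)·(-1) = 1.

1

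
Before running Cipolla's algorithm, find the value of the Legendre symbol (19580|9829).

Reduce the numerator: 19580 ≡ 9751 (mod 9829), so (19580|9829) = (9751|9829).
9829 ≡ 1 (mod 4), so quadratic reciprocity gives (9751|9829) = (9829|9751). Reduce: 9829 ≡ 78 (mod 9751). Now have (78|9751).
Factor out 2: 78 = 2·39. Since 9751 ≡ 7 (mod 8), (2|9751) = +1. Now have (39|9751).
Both 39 ≡ 3 and 9751 ≡ 3 (mod 4), so reciprocity gives (39|9751) = -(9751|39). Reduce: 9751 ≡ 1 (mod 39). Now have -(1|39).
(1|39) = 1. Collecting the sign factors: -1.

-1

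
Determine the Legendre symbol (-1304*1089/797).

-1

By multiplicativity, (-1304·1089/797) = (-1304/797)·(1089/797).
First factor (-1304/797):
Pull out -1: (-1304/797) = (-1/797)·(1304/797). Since 797 ≡ 1 (mod 4), (-1/797) = +1. Now have (1304/797).
Reduce the numerator: 1304 ≡ 507 (mod 797), so (1304/797) = (507/797).
797 ≡ 1 (mod 4), so quadratic reciprocity gives (507/797) = (797/507). Reduce: 797 ≡ 290 (mod 507). Now have (290/507).
Factor out 2: 290 = 2·145. Since 507 ≡ 3 (mod 8), (2/507) = -1. Now have -(145/507).
145 ≡ 1 (mod 4), so quadratic reciprocity gives (145/507) = (507/145). Reduce: 507 ≡ 72 (mod 145). Now have -(72/145).
Factor out 2: 72 = 2^3·9. Since 145 ≡ 1 (mod 8), (2/145) = +1, and (2/145)^3 = +1. Now have -(9/145).
9 ≡ 1 (mod 4), so quadratic reciprocity gives (9/145) = (145/9). Reduce: 145 ≡ 1 (mod 9). Now have -(1/9).
(1/9) = 1. Collecting the sign factors: -1.
Second factor (1089/797):
Reduce the numerator: 1089 ≡ 292 (mod 797), so (1089/797) = (292/797).
Factor out 2: 292 = 2^2·73. Since 797 ≡ 5 (mod 8), (2/797) = -1, and (2/797)^2 = +1. Now have (73/797).
73 ≡ 1 (mod 4), so quadratic reciprocity gives (73/797) = (797/73). Reduce: 797 ≡ 67 (mod 73). Now have (67/73).
73 ≡ 1 (mod 4), so quadratic reciprocity gives (67/73) = (73/67). Reduce: 73 ≡ 6 (mod 67). Now have (6/67).
Factor out 2: 6 = 2·3. Since 67 ≡ 3 (mod 8), (2/67) = -1. Now have -(3/67).
Both 3 ≡ 3 and 67 ≡ 3 (mod 4), so reciprocity gives (3/67) = -(67/3). Reduce: 67 ≡ 1 (mod 3). Now have (1/3).
(1/3) = 1. Collecting the sign factors: 1.
Product: (-1)·(1) = -1.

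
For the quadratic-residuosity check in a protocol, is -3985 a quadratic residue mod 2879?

(-3985/2879)
  = (1773/2879)    [-3985 ≡ 1773 mod 2879]
  = (2879/1773)    [QR: 1773 ≡ 1 mod 4, sign kept]
  = (1106/1773)    [2879 ≡ 1106 mod 1773]
  = -(553/1773)    [1773 ≡ 5 mod 8 ⇒ (2/1773) = -1]
  = -(1773/553)    [QR: 553 ≡ 1 mod 4, sign kept]
  = -(114/553)    [1773 ≡ 114 mod 553]
  = -(57/553)    [553 ≡ 1 mod 8 ⇒ (2/553) = +1]
  = -(553/57)    [QR: 57 ≡ 1 mod 4, sign kept]
  = -(40/57)    [553 ≡ 40 mod 57]
  = -(5/57)    [57 ≡ 1 mod 8 ⇒ (2/57)^3 = +1]
  = -(57/5)    [QR: 5 ≡ 1 mod 4, sign kept]
  = -(2/5)    [57 ≡ 2 mod 5]
  = (1/5)    [5 ≡ 5 mod 8 ⇒ (2/5) = -1]
  = 1    [(1/5) = 1]
The Legendre symbol is 1, so x^2 ≡ -3985 (mod 2879) has solution.

yes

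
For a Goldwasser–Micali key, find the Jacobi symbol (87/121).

1

121 ≡ 1 (mod 4), so quadratic reciprocity gives (87/121) = (121/87). Reduce: 121 ≡ 34 (mod 87). Now have (34/87).
Factor out 2: 34 = 2·17. Since 87 ≡ 7 (mod 8), (2/87) = +1. Now have (17/87).
17 ≡ 1 (mod 4), so quadratic reciprocity gives (17/87) = (87/17). Reduce: 87 ≡ 2 (mod 17). Now have (2/17).
Factor out 2: 2 = 2. Since 17 ≡ 1 (mod 8), (2/17) = +1. Now have (1/17).
(1/17) = 1. Collecting the sign factors: 1.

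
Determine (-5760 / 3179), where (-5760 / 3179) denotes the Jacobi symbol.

Reduce the numerator: -5760 ≡ 598 (mod 3179), so (-5760 / 3179) = (598 / 3179).
Factor out 2: 598 = 2·299. Since 3179 ≡ 3 (mod 8), (2 / 3179) = -1. Now have -(299 / 3179).
Both 299 ≡ 3 and 3179 ≡ 3 (mod 4), so reciprocity gives (299 / 3179) = -(3179 / 299). Reduce: 3179 ≡ 189 (mod 299). Now have (189 / 299).
189 ≡ 1 (mod 4), so quadratic reciprocity gives (189 / 299) = (299 / 189). Reduce: 299 ≡ 110 (mod 189). Now have (110 / 189).
Factor out 2: 110 = 2·55. Since 189 ≡ 5 (mod 8), (2 / 189) = -1. Now have -(55 / 189).
189 ≡ 1 (mod 4), so quadratic reciprocity gives (55 / 189) = (189 / 55). Reduce: 189 ≡ 24 (mod 55). Now have -(24 / 55).
Factor out 2: 24 = 2^3·3. Since 55 ≡ 7 (mod 8), (2 / 55) = +1, and (2 / 55)^3 = +1. Now have -(3 / 55).
Both 3 ≡ 3 and 55 ≡ 3 (mod 4), so reciprocity gives (3 / 55) = -(55 / 3). Reduce: 55 ≡ 1 (mod 3). Now have (1 / 3).
(1 / 3) = 1. Collecting the sign factors: 1.

1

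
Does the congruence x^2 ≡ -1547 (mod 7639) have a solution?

yes

(-1547/7639)
  = (6092/7639)    [-1547 ≡ 6092 mod 7639]
  = (1523/7639)    [7639 ≡ 7 mod 8 ⇒ (2/7639)^2 = +1]
  = -(7639/1523)    [QR: both ≡ 3 mod 4, sign flips]
  = -(24/1523)    [7639 ≡ 24 mod 1523]
  = (3/1523)    [1523 ≡ 3 mod 8 ⇒ (2/1523)^3 = -1]
  = -(1523/3)    [QR: both ≡ 3 mod 4, sign flips]
  = -(2/3)    [1523 ≡ 2 mod 3]
  = (1/3)    [3 ≡ 3 mod 8 ⇒ (2/3) = -1]
  = 1    [(1/3) = 1]
(-1547/7639) = 1, and 7639 is prime, so -1547 is a quadratic residue mod 7639.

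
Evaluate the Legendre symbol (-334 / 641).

-1

Pull out -1: (-334 / 641) = (-1 / 641)·(334 / 641). Since 641 ≡ 1 (mod 4), (-1 / 641) = +1. Now have (334 / 641).
Factor out 2: 334 = 2·167. Since 641 ≡ 1 (mod 8), (2 / 641) = +1. Now have (167 / 641).
641 ≡ 1 (mod 4), so quadratic reciprocity gives (167 / 641) = (641 / 167). Reduce: 641 ≡ 140 (mod 167). Now have (140 / 167).
Factor out 2: 140 = 2^2·35. Since 167 ≡ 7 (mod 8), (2 / 167) = +1, and (2 / 167)^2 = +1. Now have (35 / 167).
Both 35 ≡ 3 and 167 ≡ 3 (mod 4), so reciprocity gives (35 / 167) = -(167 / 35). Reduce: 167 ≡ 27 (mod 35). Now have -(27 / 35).
Both 27 ≡ 3 and 35 ≡ 3 (mod 4), so reciprocity gives (27 / 35) = -(35 / 27). Reduce: 35 ≡ 8 (mod 27). Now have (8 / 27).
Factor out 2: 8 = 2^3. Since 27 ≡ 3 (mod 8), (2 / 27) = -1, and (2 / 27)^3 = -1. Now have -(1 / 27).
(1 / 27) = 1. Collecting the sign factors: -1.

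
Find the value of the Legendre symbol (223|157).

(223|157)
  = (66|157)    [223 ≡ 66 mod 157]
  = -(33|157)    [157 ≡ 5 mod 8 ⇒ (2|157) = -1]
  = -(157|33)    [QR: 33 ≡ 1 mod 4, sign kept]
  = -(25|33)    [157 ≡ 25 mod 33]
  = -(33|25)    [QR: 25 ≡ 1 mod 4, sign kept]
  = -(8|25)    [33 ≡ 8 mod 25]
  = -(1|25)    [25 ≡ 1 mod 8 ⇒ (2|25)^3 = +1]
  = -1    [(1|25) = 1]

-1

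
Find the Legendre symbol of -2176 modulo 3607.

(-2176/3607)
  = (1431/3607)    [-2176 ≡ 1431 mod 3607]
  = -(3607/1431)    [QR: both ≡ 3 mod 4, sign flips]
  = -(745/1431)    [3607 ≡ 745 mod 1431]
  = -(1431/745)    [QR: 745 ≡ 1 mod 4, sign kept]
  = -(686/745)    [1431 ≡ 686 mod 745]
  = -(343/745)    [745 ≡ 1 mod 8 ⇒ (2/745) = +1]
  = -(745/343)    [QR: 745 ≡ 1 mod 4, sign kept]
  = -(59/343)    [745 ≡ 59 mod 343]
  = (343/59)    [QR: both ≡ 3 mod 4, sign flips]
  = (48/59)    [343 ≡ 48 mod 59]
  = (3/59)    [59 ≡ 3 mod 8 ⇒ (2/59)^4 = +1]
  = -(59/3)    [QR: both ≡ 3 mod 4, sign flips]
  = -(2/3)    [59 ≡ 2 mod 3]
  = (1/3)    [3 ≡ 3 mod 8 ⇒ (2/3) = -1]
  = 1    [(1/3) = 1]

1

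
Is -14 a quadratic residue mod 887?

Pull out -1: (-14|887) = (-1|887)·(14|887). Since 887 ≡ 3 (mod 4), (-1|887) = -1. Now have -(14|887).
Factor out 2: 14 = 2·7. Since 887 ≡ 7 (mod 8), (2|887) = +1. Now have -(7|887).
Both 7 ≡ 3 and 887 ≡ 3 (mod 4), so reciprocity gives (7|887) = -(887|7). Reduce: 887 ≡ 5 (mod 7). Now have (5|7).
5 ≡ 1 (mod 4), so quadratic reciprocity gives (5|7) = (7|5). Reduce: 7 ≡ 2 (mod 5). Now have (2|5).
Factor out 2: 2 = 2. Since 5 ≡ 5 (mod 8), (2|5) = -1. Now have -(1|5).
(1|5) = 1. Collecting the sign factors: -1.
The Legendre symbol is -1, so x^2 ≡ -14 (mod 887) has no solution.

no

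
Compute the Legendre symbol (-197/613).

(-197/613)
  = (416/613)    [-197 ≡ 416 mod 613]
  = -(13/613)    [613 ≡ 5 mod 8 ⇒ (2/613)^5 = -1]
  = -(613/13)    [QR: 13 ≡ 1 mod 4, sign kept]
  = -(2/13)    [613 ≡ 2 mod 13]
  = (1/13)    [13 ≡ 5 mod 8 ⇒ (2/13) = -1]
  = 1    [(1/13) = 1]

1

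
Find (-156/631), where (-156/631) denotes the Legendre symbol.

-1

Reduce the numerator: -156 ≡ 475 (mod 631), so (-156/631) = (475/631).
Both 475 ≡ 3 and 631 ≡ 3 (mod 4), so reciprocity gives (475/631) = -(631/475). Reduce: 631 ≡ 156 (mod 475). Now have -(156/475).
Factor out 2: 156 = 2^2·39. Since 475 ≡ 3 (mod 8), (2/475) = -1, and (2/475)^2 = +1. Now have -(39/475).
Both 39 ≡ 3 and 475 ≡ 3 (mod 4), so reciprocity gives (39/475) = -(475/39). Reduce: 475 ≡ 7 (mod 39). Now have (7/39).
Both 7 ≡ 3 and 39 ≡ 3 (mod 4), so reciprocity gives (7/39) = -(39/7). Reduce: 39 ≡ 4 (mod 7). Now have -(4/7).
Factor out 2: 4 = 2^2. Since 7 ≡ 7 (mod 8), (2/7) = +1, and (2/7)^2 = +1. Now have -(1/7).
(1/7) = 1. Collecting the sign factors: -1.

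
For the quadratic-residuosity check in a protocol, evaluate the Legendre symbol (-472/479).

(-472/479)
  = (7/479)    [-472 ≡ 7 mod 479]
  = -(479/7)    [QR: both ≡ 3 mod 4, sign flips]
  = -(3/7)    [479 ≡ 3 mod 7]
  = (7/3)    [QR: both ≡ 3 mod 4, sign flips]
  = (1/3)    [7 ≡ 1 mod 3]
  = 1    [(1/3) = 1]

1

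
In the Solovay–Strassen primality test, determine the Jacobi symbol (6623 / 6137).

-1

(6623 / 6137)
  = (486 / 6137)    [6623 ≡ 486 mod 6137]
  = (243 / 6137)    [6137 ≡ 1 mod 8 ⇒ (2 / 6137) = +1]
  = (6137 / 243)    [QR: 6137 ≡ 1 mod 4, sign kept]
  = (62 / 243)    [6137 ≡ 62 mod 243]
  = -(31 / 243)    [243 ≡ 3 mod 8 ⇒ (2 / 243) = -1]
  = (243 / 31)    [QR: both ≡ 3 mod 4, sign flips]
  = (26 / 31)    [243 ≡ 26 mod 31]
  = (13 / 31)    [31 ≡ 7 mod 8 ⇒ (2 / 31) = +1]
  = (31 / 13)    [QR: 13 ≡ 1 mod 4, sign kept]
  = (5 / 13)    [31 ≡ 5 mod 13]
  = (13 / 5)    [QR: 5 ≡ 1 mod 4, sign kept]
  = (3 / 5)    [13 ≡ 3 mod 5]
  = (5 / 3)    [QR: 5 ≡ 1 mod 4, sign kept]
  = (2 / 3)    [5 ≡ 2 mod 3]
  = -(1 / 3)    [3 ≡ 3 mod 8 ⇒ (2 / 3) = -1]
  = -1    [(1 / 3) = 1]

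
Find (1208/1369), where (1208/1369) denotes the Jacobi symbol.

1

Factor out 2: 1208 = 2^3·151. Since 1369 ≡ 1 (mod 8), (2/1369) = +1, and (2/1369)^3 = +1. Now have (151/1369).
1369 ≡ 1 (mod 4), so quadratic reciprocity gives (151/1369) = (1369/151). Reduce: 1369 ≡ 10 (mod 151). Now have (10/151).
Factor out 2: 10 = 2·5. Since 151 ≡ 7 (mod 8), (2/151) = +1. Now have (5/151).
5 ≡ 1 (mod 4), so quadratic reciprocity gives (5/151) = (151/5). Reduce: 151 ≡ 1 (mod 5). Now have (1/5).
(1/5) = 1. Collecting the sign factors: 1.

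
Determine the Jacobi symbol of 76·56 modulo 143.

1

By multiplicativity, (76·56 / 143) = (76 / 143)·(56 / 143).
First factor (76 / 143):
Factor out 2: 76 = 2^2·19. Since 143 ≡ 7 (mod 8), (2 / 143) = +1, and (2 / 143)^2 = +1. Now have (19 / 143).
Both 19 ≡ 3 and 143 ≡ 3 (mod 4), so reciprocity gives (19 / 143) = -(143 / 19). Reduce: 143 ≡ 10 (mod 19). Now have -(10 / 19).
Factor out 2: 10 = 2·5. Since 19 ≡ 3 (mod 8), (2 / 19) = -1. Now have (5 / 19).
5 ≡ 1 (mod 4), so quadratic reciprocity gives (5 / 19) = (19 / 5). Reduce: 19 ≡ 4 (mod 5). Now have (4 / 5).
Factor out 2: 4 = 2^2. Since 5 ≡ 5 (mod 8), (2 / 5) = -1, and (2 / 5)^2 = +1. Now have (1 / 5).
(1 / 5) = 1. Collecting the sign factors: 1.
Second factor (56 / 143):
Factor out 2: 56 = 2^3·7. Since 143 ≡ 7 (mod 8), (2 / 143) = +1, and (2 / 143)^3 = +1. Now have (7 / 143).
Both 7 ≡ 3 and 143 ≡ 3 (mod 4), so reciprocity gives (7 / 143) = -(143 / 7). Reduce: 143 ≡ 3 (mod 7). Now have -(3 / 7).
Both 3 ≡ 3 and 7 ≡ 3 (mod 4), so reciprocity gives (3 / 7) = -(7 / 3). Reduce: 7 ≡ 1 (mod 3). Now have (1 / 3).
(1 / 3) = 1. Collecting the sign factors: 1.
Product: (1)·(1) = 1.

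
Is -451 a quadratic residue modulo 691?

Pull out -1: (-451/691) = (-1/691)·(451/691). Since 691 ≡ 3 (mod 4), (-1/691) = -1. Now have -(451/691).
Both 451 ≡ 3 and 691 ≡ 3 (mod 4), so reciprocity gives (451/691) = -(691/451). Reduce: 691 ≡ 240 (mod 451). Now have (240/451).
Factor out 2: 240 = 2^4·15. Since 451 ≡ 3 (mod 8), (2/451) = -1, and (2/451)^4 = +1. Now have (15/451).
Both 15 ≡ 3 and 451 ≡ 3 (mod 4), so reciprocity gives (15/451) = -(451/15). Reduce: 451 ≡ 1 (mod 15). Now have -(1/15).
(1/15) = 1. Collecting the sign factors: -1.
The Legendre symbol is -1, so x^2 ≡ -451 (mod 691) has no solution.

no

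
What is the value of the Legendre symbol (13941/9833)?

1

Reduce the numerator: 13941 ≡ 4108 (mod 9833), so (13941/9833) = (4108/9833).
Factor out 2: 4108 = 2^2·1027. Since 9833 ≡ 1 (mod 8), (2/9833) = +1, and (2/9833)^2 = +1. Now have (1027/9833).
9833 ≡ 1 (mod 4), so quadratic reciprocity gives (1027/9833) = (9833/1027). Reduce: 9833 ≡ 590 (mod 1027). Now have (590/1027).
Factor out 2: 590 = 2·295. Since 1027 ≡ 3 (mod 8), (2/1027) = -1. Now have -(295/1027).
Both 295 ≡ 3 and 1027 ≡ 3 (mod 4), so reciprocity gives (295/1027) = -(1027/295). Reduce: 1027 ≡ 142 (mod 295). Now have (142/295).
Factor out 2: 142 = 2·71. Since 295 ≡ 7 (mod 8), (2/295) = +1. Now have (71/295).
Both 71 ≡ 3 and 295 ≡ 3 (mod 4), so reciprocity gives (71/295) = -(295/71). Reduce: 295 ≡ 11 (mod 71). Now have -(11/71).
Both 11 ≡ 3 and 71 ≡ 3 (mod 4), so reciprocity gives (11/71) = -(71/11). Reduce: 71 ≡ 5 (mod 11). Now have (5/11).
5 ≡ 1 (mod 4), so quadratic reciprocity gives (5/11) = (11/5). Reduce: 11 ≡ 1 (mod 5). Now have (1/5).
(1/5) = 1. Collecting the sign factors: 1.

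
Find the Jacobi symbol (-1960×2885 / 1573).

By multiplicativity, (-1960·2885 / 1573) = (-1960 / 1573)·(2885 / 1573).
First factor (-1960 / 1573):
(-1960 / 1573)
  = (1186 / 1573)    [-1960 ≡ 1186 mod 1573]
  = -(593 / 1573)    [1573 ≡ 5 mod 8 ⇒ (2 / 1573) = -1]
  = -(1573 / 593)    [QR: 593 ≡ 1 mod 4, sign kept]
  = -(387 / 593)    [1573 ≡ 387 mod 593]
  = -(593 / 387)    [QR: 593 ≡ 1 mod 4, sign kept]
  = -(206 / 387)    [593 ≡ 206 mod 387]
  = (103 / 387)    [387 ≡ 3 mod 8 ⇒ (2 / 387) = -1]
  = -(387 / 103)    [QR: both ≡ 3 mod 4, sign flips]
  = -(78 / 103)    [387 ≡ 78 mod 103]
  = -(39 / 103)    [103 ≡ 7 mod 8 ⇒ (2 / 103) = +1]
  = (103 / 39)    [QR: both ≡ 3 mod 4, sign flips]
  = (25 / 39)    [103 ≡ 25 mod 39]
  = (39 / 25)    [QR: 25 ≡ 1 mod 4, sign kept]
  = (14 / 25)    [39 ≡ 14 mod 25]
  = (7 / 25)    [25 ≡ 1 mod 8 ⇒ (2 / 25) = +1]
  = (25 / 7)    [QR: 25 ≡ 1 mod 4, sign kept]
  = (4 / 7)    [25 ≡ 4 mod 7]
  = (1 / 7)    [7 ≡ 7 mod 8 ⇒ (2 / 7)^2 = +1]
  = 1    [(1 / 7) = 1]
Second factor (2885 / 1573):
(2885 / 1573)
  = (1312 / 1573)    [2885 ≡ 1312 mod 1573]
  = -(41 / 1573)    [1573 ≡ 5 mod 8 ⇒ (2 / 1573)^5 = -1]
  = -(1573 / 41)    [QR: 41 ≡ 1 mod 4, sign kept]
  = -(15 / 41)    [1573 ≡ 15 mod 41]
  = -(41 / 15)    [QR: 41 ≡ 1 mod 4, sign kept]
  = -(11 / 15)    [41 ≡ 11 mod 15]
  = (15 / 11)    [QR: both ≡ 3 mod 4, sign flips]
  = (4 / 11)    [15 ≡ 4 mod 11]
  = (1 / 11)    [11 ≡ 3 mod 8 ⇒ (2 / 11)^2 = +1]
  = 1    [(1 / 11) = 1]
Product: (1)·(1) = 1.

1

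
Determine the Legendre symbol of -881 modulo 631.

-1

Reduce the numerator: -881 ≡ 381 (mod 631), so (-881|631) = (381|631).
381 ≡ 1 (mod 4), so quadratic reciprocity gives (381|631) = (631|381). Reduce: 631 ≡ 250 (mod 381). Now have (250|381).
Factor out 2: 250 = 2·125. Since 381 ≡ 5 (mod 8), (2|381) = -1. Now have -(125|381).
125 ≡ 1 (mod 4), so quadratic reciprocity gives (125|381) = (381|125). Reduce: 381 ≡ 6 (mod 125). Now have -(6|125).
Factor out 2: 6 = 2·3. Since 125 ≡ 5 (mod 8), (2|125) = -1. Now have (3|125).
125 ≡ 1 (mod 4), so quadratic reciprocity gives (3|125) = (125|3). Reduce: 125 ≡ 2 (mod 3). Now have (2|3).
Factor out 2: 2 = 2. Since 3 ≡ 3 (mod 8), (2|3) = -1. Now have -(1|3).
(1|3) = 1. Collecting the sign factors: -1.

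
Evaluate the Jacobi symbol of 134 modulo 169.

1

Factor out 2: 134 = 2·67. Since 169 ≡ 1 (mod 8), (2/169) = +1. Now have (67/169).
169 ≡ 1 (mod 4), so quadratic reciprocity gives (67/169) = (169/67). Reduce: 169 ≡ 35 (mod 67). Now have (35/67).
Both 35 ≡ 3 and 67 ≡ 3 (mod 4), so reciprocity gives (35/67) = -(67/35). Reduce: 67 ≡ 32 (mod 35). Now have -(32/35).
Factor out 2: 32 = 2^5. Since 35 ≡ 3 (mod 8), (2/35) = -1, and (2/35)^5 = -1. Now have (1/35).
(1/35) = 1. Collecting the sign factors: 1.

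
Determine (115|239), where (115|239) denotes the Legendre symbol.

Both 115 ≡ 3 and 239 ≡ 3 (mod 4), so reciprocity gives (115|239) = -(239|115). Reduce: 239 ≡ 9 (mod 115). Now have -(9|115).
9 ≡ 1 (mod 4), so quadratic reciprocity gives (9|115) = (115|9). Reduce: 115 ≡ 7 (mod 9). Now have -(7|9).
9 ≡ 1 (mod 4), so quadratic reciprocity gives (7|9) = (9|7). Reduce: 9 ≡ 2 (mod 7). Now have -(2|7).
Factor out 2: 2 = 2. Since 7 ≡ 7 (mod 8), (2|7) = +1. Now have -(1|7).
(1|7) = 1. Collecting the sign factors: -1.

-1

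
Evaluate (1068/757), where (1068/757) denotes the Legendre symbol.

1

(1068/757)
  = (311/757)    [1068 ≡ 311 mod 757]
  = (757/311)    [QR: 757 ≡ 1 mod 4, sign kept]
  = (135/311)    [757 ≡ 135 mod 311]
  = -(311/135)    [QR: both ≡ 3 mod 4, sign flips]
  = -(41/135)    [311 ≡ 41 mod 135]
  = -(135/41)    [QR: 41 ≡ 1 mod 4, sign kept]
  = -(12/41)    [135 ≡ 12 mod 41]
  = -(3/41)    [41 ≡ 1 mod 8 ⇒ (2/41)^2 = +1]
  = -(41/3)    [QR: 41 ≡ 1 mod 4, sign kept]
  = -(2/3)    [41 ≡ 2 mod 3]
  = (1/3)    [3 ≡ 3 mod 8 ⇒ (2/3) = -1]
  = 1    [(1/3) = 1]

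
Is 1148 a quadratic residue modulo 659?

(1148|659)
  = (489|659)    [1148 ≡ 489 mod 659]
  = (659|489)    [QR: 489 ≡ 1 mod 4, sign kept]
  = (170|489)    [659 ≡ 170 mod 489]
  = (85|489)    [489 ≡ 1 mod 8 ⇒ (2|489) = +1]
  = (489|85)    [QR: 85 ≡ 1 mod 4, sign kept]
  = (64|85)    [489 ≡ 64 mod 85]
  = (1|85)    [85 ≡ 5 mod 8 ⇒ (2|85)^6 = +1]
  = 1    [(1|85) = 1]
The Legendre symbol is 1, so x^2 ≡ 1148 (mod 659) has solution.

yes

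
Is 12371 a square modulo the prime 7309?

Reduce the numerator: 12371 ≡ 5062 (mod 7309), so (12371/7309) = (5062/7309).
Factor out 2: 5062 = 2·2531. Since 7309 ≡ 5 (mod 8), (2/7309) = -1. Now have -(2531/7309).
7309 ≡ 1 (mod 4), so quadratic reciprocity gives (2531/7309) = (7309/2531). Reduce: 7309 ≡ 2247 (mod 2531). Now have -(2247/2531).
Both 2247 ≡ 3 and 2531 ≡ 3 (mod 4), so reciprocity gives (2247/2531) = -(2531/2247). Reduce: 2531 ≡ 284 (mod 2247). Now have (284/2247).
Factor out 2: 284 = 2^2·71. Since 2247 ≡ 7 (mod 8), (2/2247) = +1, and (2/2247)^2 = +1. Now have (71/2247).
Both 71 ≡ 3 and 2247 ≡ 3 (mod 4), so reciprocity gives (71/2247) = -(2247/71). Reduce: 2247 ≡ 46 (mod 71). Now have -(46/71).
Factor out 2: 46 = 2·23. Since 71 ≡ 7 (mod 8), (2/71) = +1. Now have -(23/71).
Both 23 ≡ 3 and 71 ≡ 3 (mod 4), so reciprocity gives (23/71) = -(71/23). Reduce: 71 ≡ 2 (mod 23). Now have (2/23).
Factor out 2: 2 = 2. Since 23 ≡ 7 (mod 8), (2/23) = +1. Now have (1/23).
(1/23) = 1. Collecting the sign factors: 1.
(12371/7309) = 1, and 7309 is prime, so 12371 is a quadratic residue mod 7309.

yes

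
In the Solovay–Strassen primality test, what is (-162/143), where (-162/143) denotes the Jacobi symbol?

(-162/143)
  = (124/143)    [-162 ≡ 124 mod 143]
  = (31/143)    [143 ≡ 7 mod 8 ⇒ (2/143)^2 = +1]
  = -(143/31)    [QR: both ≡ 3 mod 4, sign flips]
  = -(19/31)    [143 ≡ 19 mod 31]
  = (31/19)    [QR: both ≡ 3 mod 4, sign flips]
  = (12/19)    [31 ≡ 12 mod 19]
  = (3/19)    [19 ≡ 3 mod 8 ⇒ (2/19)^2 = +1]
  = -(19/3)    [QR: both ≡ 3 mod 4, sign flips]
  = -(1/3)    [19 ≡ 1 mod 3]
  = -1    [(1/3) = 1]

-1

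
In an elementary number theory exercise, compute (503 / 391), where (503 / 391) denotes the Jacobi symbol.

(503 / 391)
  = (112 / 391)    [503 ≡ 112 mod 391]
  = (7 / 391)    [391 ≡ 7 mod 8 ⇒ (2 / 391)^4 = +1]
  = -(391 / 7)    [QR: both ≡ 3 mod 4, sign flips]
  = -(6 / 7)    [391 ≡ 6 mod 7]
  = -(3 / 7)    [7 ≡ 7 mod 8 ⇒ (2 / 7) = +1]
  = (7 / 3)    [QR: both ≡ 3 mod 4, sign flips]
  = (1 / 3)    [7 ≡ 1 mod 3]
  = 1    [(1 / 3) = 1]

1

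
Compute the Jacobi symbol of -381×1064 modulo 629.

By multiplicativity, (-381·1064/629) = (-381/629)·(1064/629).
First factor (-381/629):
Reduce the numerator: -381 ≡ 248 (mod 629), so (-381/629) = (248/629).
Factor out 2: 248 = 2^3·31. Since 629 ≡ 5 (mod 8), (2/629) = -1, and (2/629)^3 = -1. Now have -(31/629).
629 ≡ 1 (mod 4), so quadratic reciprocity gives (31/629) = (629/31). Reduce: 629 ≡ 9 (mod 31). Now have -(9/31).
9 ≡ 1 (mod 4), so quadratic reciprocity gives (9/31) = (31/9). Reduce: 31 ≡ 4 (mod 9). Now have -(4/9).
Factor out 2: 4 = 2^2. Since 9 ≡ 1 (mod 8), (2/9) = +1, and (2/9)^2 = +1. Now have -(1/9).
(1/9) = 1. Collecting the sign factors: -1.
Second factor (1064/629):
Reduce the numerator: 1064 ≡ 435 (mod 629), so (1064/629) = (435/629).
629 ≡ 1 (mod 4), so quadratic reciprocity gives (435/629) = (629/435). Reduce: 629 ≡ 194 (mod 435). Now have (194/435).
Factor out 2: 194 = 2·97. Since 435 ≡ 3 (mod 8), (2/435) = -1. Now have -(97/435).
97 ≡ 1 (mod 4), so quadratic reciprocity gives (97/435) = (435/97). Reduce: 435 ≡ 47 (mod 97). Now have -(47/97).
97 ≡ 1 (mod 4), so quadratic reciprocity gives (47/97) = (97/47). Reduce: 97 ≡ 3 (mod 47). Now have -(3/47).
Both 3 ≡ 3 and 47 ≡ 3 (mod 4), so reciprocity gives (3/47) = -(47/3). Reduce: 47 ≡ 2 (mod 3). Now have (2/3).
Factor out 2: 2 = 2. Since 3 ≡ 3 (mod 8), (2/3) = -1. Now have -(1/3).
(1/3) = 1. Collecting the sign factors: -1.
Product: (-1)·(-1) = 1.

1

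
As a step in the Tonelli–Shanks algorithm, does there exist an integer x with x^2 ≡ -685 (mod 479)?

Reduce the numerator: -685 ≡ 273 (mod 479), so (-685/479) = (273/479).
273 ≡ 1 (mod 4), so quadratic reciprocity gives (273/479) = (479/273). Reduce: 479 ≡ 206 (mod 273). Now have (206/273).
Factor out 2: 206 = 2·103. Since 273 ≡ 1 (mod 8), (2/273) = +1. Now have (103/273).
273 ≡ 1 (mod 4), so quadratic reciprocity gives (103/273) = (273/103). Reduce: 273 ≡ 67 (mod 103). Now have (67/103).
Both 67 ≡ 3 and 103 ≡ 3 (mod 4), so reciprocity gives (67/103) = -(103/67). Reduce: 103 ≡ 36 (mod 67). Now have -(36/67).
Factor out 2: 36 = 2^2·9. Since 67 ≡ 3 (mod 8), (2/67) = -1, and (2/67)^2 = +1. Now have -(9/67).
9 ≡ 1 (mod 4), so quadratic reciprocity gives (9/67) = (67/9). Reduce: 67 ≡ 4 (mod 9). Now have -(4/9).
Factor out 2: 4 = 2^2. Since 9 ≡ 1 (mod 8), (2/9) = +1, and (2/9)^2 = +1. Now have -(1/9).
(1/9) = 1. Collecting the sign factors: -1.
(-685/479) = -1, and 479 is prime, so -685 is not a quadratic residue mod 479.

no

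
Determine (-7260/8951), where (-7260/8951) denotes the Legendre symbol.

(-7260/8951)
  = -(7260/8951)    [8951 ≡ 3 mod 4 ⇒ (-1/8951) = -1]
  = -(1815/8951)    [8951 ≡ 7 mod 8 ⇒ (2/8951)^2 = +1]
  = (8951/1815)    [QR: both ≡ 3 mod 4, sign flips]
  = (1691/1815)    [8951 ≡ 1691 mod 1815]
  = -(1815/1691)    [QR: both ≡ 3 mod 4, sign flips]
  = -(124/1691)    [1815 ≡ 124 mod 1691]
  = -(31/1691)    [1691 ≡ 3 mod 8 ⇒ (2/1691)^2 = +1]
  = (1691/31)    [QR: both ≡ 3 mod 4, sign flips]
  = (17/31)    [1691 ≡ 17 mod 31]
  = (31/17)    [QR: 17 ≡ 1 mod 4, sign kept]
  = (14/17)    [31 ≡ 14 mod 17]
  = (7/17)    [17 ≡ 1 mod 8 ⇒ (2/17) = +1]
  = (17/7)    [QR: 17 ≡ 1 mod 4, sign kept]
  = (3/7)    [17 ≡ 3 mod 7]
  = -(7/3)    [QR: both ≡ 3 mod 4, sign flips]
  = -(1/3)    [7 ≡ 1 mod 3]
  = -1    [(1/3) = 1]

-1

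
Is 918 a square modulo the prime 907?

no

(918|907)
  = (11|907)    [918 ≡ 11 mod 907]
  = -(907|11)    [QR: both ≡ 3 mod 4, sign flips]
  = -(5|11)    [907 ≡ 5 mod 11]
  = -(11|5)    [QR: 5 ≡ 1 mod 4, sign kept]
  = -(1|5)    [11 ≡ 1 mod 5]
  = -1    [(1|5) = 1]
The Legendre symbol is -1, so x^2 ≡ 918 (mod 907) has no solution.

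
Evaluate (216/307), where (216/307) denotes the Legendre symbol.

Factor out 2: 216 = 2^3·27. Since 307 ≡ 3 (mod 8), (2/307) = -1, and (2/307)^3 = -1. Now have -(27/307).
Both 27 ≡ 3 and 307 ≡ 3 (mod 4), so reciprocity gives (27/307) = -(307/27). Reduce: 307 ≡ 10 (mod 27). Now have (10/27).
Factor out 2: 10 = 2·5. Since 27 ≡ 3 (mod 8), (2/27) = -1. Now have -(5/27).
5 ≡ 1 (mod 4), so quadratic reciprocity gives (5/27) = (27/5). Reduce: 27 ≡ 2 (mod 5). Now have -(2/5).
Factor out 2: 2 = 2. Since 5 ≡ 5 (mod 8), (2/5) = -1. Now have (1/5).
(1/5) = 1. Collecting the sign factors: 1.

1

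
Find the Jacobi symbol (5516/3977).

Reduce the numerator: 5516 ≡ 1539 (mod 3977), so (5516/3977) = (1539/3977).
3977 ≡ 1 (mod 4), so quadratic reciprocity gives (1539/3977) = (3977/1539). Reduce: 3977 ≡ 899 (mod 1539). Now have (899/1539).
Both 899 ≡ 3 and 1539 ≡ 3 (mod 4), so reciprocity gives (899/1539) = -(1539/899). Reduce: 1539 ≡ 640 (mod 899). Now have -(640/899).
Factor out 2: 640 = 2^7·5. Since 899 ≡ 3 (mod 8), (2/899) = -1, and (2/899)^7 = -1. Now have (5/899).
5 ≡ 1 (mod 4), so quadratic reciprocity gives (5/899) = (899/5). Reduce: 899 ≡ 4 (mod 5). Now have (4/5).
Factor out 2: 4 = 2^2. Since 5 ≡ 5 (mod 8), (2/5) = -1, and (2/5)^2 = +1. Now have (1/5).
(1/5) = 1. Collecting the sign factors: 1.

1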